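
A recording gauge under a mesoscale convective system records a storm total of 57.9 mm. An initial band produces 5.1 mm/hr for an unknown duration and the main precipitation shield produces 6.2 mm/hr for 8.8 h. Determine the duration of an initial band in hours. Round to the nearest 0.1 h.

duration ≈ 0.7 h

Known phases: 6.2 × 8.8 = 54.56 mm.
Remaining depth = 57.9 − 54.56 = 3.34 mm.
Duration = 3.34 / 5.1 = 0.7 h.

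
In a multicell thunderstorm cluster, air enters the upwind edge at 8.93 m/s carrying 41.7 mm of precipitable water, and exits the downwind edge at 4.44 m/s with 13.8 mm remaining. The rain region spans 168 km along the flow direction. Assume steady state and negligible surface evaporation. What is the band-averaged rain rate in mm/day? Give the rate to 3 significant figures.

R ≈ 160 mm/day

Column moisture flux per unit crosswind length is F = V × PW.
Inflow: F_in = 8.93 × 41.7 = 372.381 mm·m/s
Outflow: F_out = 4.44 × 13.8 = 61.272 mm·m/s
Steady-state rate R = (F_in − F_out)/L = (372.381 − 61.272) / 168000 m = 1.852e-03 mm/s.
R = 1.852e-03 × 3600 × 24 = 160 mm/day.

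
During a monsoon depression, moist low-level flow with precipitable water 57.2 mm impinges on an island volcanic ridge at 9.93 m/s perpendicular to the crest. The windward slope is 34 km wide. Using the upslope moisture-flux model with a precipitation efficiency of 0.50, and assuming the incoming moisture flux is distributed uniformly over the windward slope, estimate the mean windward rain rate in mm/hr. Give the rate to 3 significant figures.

R ≈ 30.1 mm/hr

Incoming column moisture flux per unit ridge length: F = V × PW = 9.93 × 57.2 = 567.996 mm·m/s.
Spread over the 34 km slope with efficiency ε = 0.50: R = ε·F/W = 0.50 × 567.996 / 34000 m = 8.353e-03 mm/s.
R = 8.353e-03 × 3600 = 30.1 mm/hr.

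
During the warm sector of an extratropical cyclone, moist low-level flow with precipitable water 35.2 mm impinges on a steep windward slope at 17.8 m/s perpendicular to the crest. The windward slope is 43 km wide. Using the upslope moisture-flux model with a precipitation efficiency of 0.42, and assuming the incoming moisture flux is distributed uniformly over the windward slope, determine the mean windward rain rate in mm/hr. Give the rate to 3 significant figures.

Incoming column moisture flux per unit ridge length: F = V × PW = 17.8 × 35.2 = 626.56 mm·m/s.
Spread over the 43 km slope with efficiency ε = 0.42: R = ε·F/W = 0.42 × 626.56 / 43000 m = 6.120e-03 mm/s.
R = 6.120e-03 × 3600 = 22.0 mm/hr.

R ≈ 22.0 mm/hr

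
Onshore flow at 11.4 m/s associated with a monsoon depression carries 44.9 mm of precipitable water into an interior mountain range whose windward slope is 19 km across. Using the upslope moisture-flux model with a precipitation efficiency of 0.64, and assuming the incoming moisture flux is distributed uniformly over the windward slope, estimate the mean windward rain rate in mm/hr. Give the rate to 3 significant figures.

Incoming column moisture flux per unit ridge length: F = V × PW = 11.4 × 44.9 = 511.86 mm·m/s.
Spread over the 19 km slope with efficiency ε = 0.64: R = ε·F/W = 0.64 × 511.86 / 19000 m = 1.724e-02 mm/s.
R = 1.724e-02 × 3600 = 62.1 mm/hr.

R ≈ 62.1 mm/hr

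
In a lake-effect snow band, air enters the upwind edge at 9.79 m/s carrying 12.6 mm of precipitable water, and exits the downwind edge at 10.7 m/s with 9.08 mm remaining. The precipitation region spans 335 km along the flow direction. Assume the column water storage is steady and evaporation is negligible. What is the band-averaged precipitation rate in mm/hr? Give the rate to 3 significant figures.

Column moisture flux per unit crosswind length is F = V × PW.
Inflow: F_in = 9.79 × 12.6 = 123.354 mm·m/s
Outflow: F_out = 10.7 × 9.08 = 97.156 mm·m/s
Steady-state rate R = (F_in − F_out)/L = (123.354 − 97.156) / 335000 m = 7.820e-05 mm/s.
R = 7.820e-05 × 3600 = 0.282 mm/hr.

R ≈ 0.282 mm/hr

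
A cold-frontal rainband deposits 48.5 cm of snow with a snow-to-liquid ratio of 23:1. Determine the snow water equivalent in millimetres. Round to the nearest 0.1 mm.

SWE ≈ 21.1 mm

SWE = snow depth / ratio = 48.5 cm / 23 = 2.109 cm = 21.1 mm.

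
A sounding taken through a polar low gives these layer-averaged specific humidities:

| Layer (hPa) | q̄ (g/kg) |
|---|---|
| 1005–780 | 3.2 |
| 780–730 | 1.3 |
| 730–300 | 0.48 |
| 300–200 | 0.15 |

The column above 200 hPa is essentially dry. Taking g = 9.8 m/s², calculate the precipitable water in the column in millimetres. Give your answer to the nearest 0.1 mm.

Precipitable water is the column-integrated vapour mass per unit area: PW = (1/g) Σ q̄ Δp, with q in kg/kg and Δp in Pa (1 kg/m² of water = 1 mm).
Layer 1005–780 hPa: Δp = 225 hPa = 22500 Pa, q̄ = 0.0032 kg/kg → 0.0032 × 22500 / 9.8 = 7.35 mm
Layer 780–730 hPa: Δp = 50 hPa = 5000 Pa, q̄ = 0.0013 kg/kg → 0.0013 × 5000 / 9.8 = 0.66 mm
Layer 730–300 hPa: Δp = 430 hPa = 43000 Pa, q̄ = 0.00048 kg/kg → 0.00048 × 43000 / 9.8 = 2.11 mm
Layer 300–200 hPa: Δp = 100 hPa = 10000 Pa, q̄ = 0.00015 kg/kg → 0.00015 × 10000 / 9.8 = 0.15 mm
PW = 7.35 + 0.66 + 2.11 + 0.15 = 10.27 ≈ 10.3 mm.

PW ≈ 10.3 mm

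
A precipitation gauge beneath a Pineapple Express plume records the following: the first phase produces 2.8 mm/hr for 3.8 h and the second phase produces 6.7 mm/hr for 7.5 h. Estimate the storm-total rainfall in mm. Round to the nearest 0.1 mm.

total ≈ 60.9 mm

Total = Σ Rᵢ Δtᵢ = 2.8 × 3.8 + 6.7 × 7.5
      = 10.64 + 50.25 = 60.9 mm.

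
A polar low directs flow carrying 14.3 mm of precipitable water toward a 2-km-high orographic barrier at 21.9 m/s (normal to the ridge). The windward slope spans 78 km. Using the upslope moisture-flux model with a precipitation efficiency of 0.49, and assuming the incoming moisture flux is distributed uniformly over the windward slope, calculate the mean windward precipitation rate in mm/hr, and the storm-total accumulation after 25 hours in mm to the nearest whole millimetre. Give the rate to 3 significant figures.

R ≈ 7.08 mm/hr; total ≈ 177 mm

Incoming column moisture flux per unit ridge length: F = V × PW = 21.9 × 14.3 = 313.17 mm·m/s.
Spread over the 78 km slope with efficiency ε = 0.49: R = ε·F/W = 0.49 × 313.17 / 78000 m = 1.967e-03 mm/s.
R = 1.967e-03 × 3600 = 7.08 mm/hr.
Over 25 h: total = 7.08 × 25 = 177 mm.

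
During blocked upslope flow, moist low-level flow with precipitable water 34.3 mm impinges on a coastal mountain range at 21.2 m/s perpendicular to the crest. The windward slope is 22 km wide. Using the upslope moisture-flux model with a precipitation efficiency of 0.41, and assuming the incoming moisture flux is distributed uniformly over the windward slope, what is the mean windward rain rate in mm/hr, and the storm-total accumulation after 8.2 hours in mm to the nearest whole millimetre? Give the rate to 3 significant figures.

R ≈ 48.8 mm/hr; total ≈ 400 mm

Incoming column moisture flux per unit ridge length: F = V × PW = 21.2 × 34.3 = 727.16 mm·m/s.
Spread over the 22 km slope with efficiency ε = 0.41: R = ε·F/W = 0.41 × 727.16 / 22000 m = 1.355e-02 mm/s.
R = 1.355e-02 × 3600 = 48.8 mm/hr.
Over 8.2 h: total = 48.8 × 8.2 = 400.16 ≈ 400 mm.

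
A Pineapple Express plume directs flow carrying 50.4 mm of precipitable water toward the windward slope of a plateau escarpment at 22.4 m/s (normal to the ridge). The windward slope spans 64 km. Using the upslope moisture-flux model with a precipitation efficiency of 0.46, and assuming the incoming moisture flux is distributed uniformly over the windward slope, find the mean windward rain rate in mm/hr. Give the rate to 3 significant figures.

Incoming column moisture flux per unit ridge length: F = V × PW = 22.4 × 50.4 = 1128.96 mm·m/s.
Spread over the 64 km slope with efficiency ε = 0.46: R = ε·F/W = 0.46 × 1128.96 / 64000 m = 8.114e-03 mm/s.
R = 8.114e-03 × 3600 = 29.2 mm/hr.

R ≈ 29.2 mm/hr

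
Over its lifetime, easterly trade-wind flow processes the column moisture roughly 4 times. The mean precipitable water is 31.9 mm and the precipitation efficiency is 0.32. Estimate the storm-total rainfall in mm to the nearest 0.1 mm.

rainfall ≈ 40.8 mm

Each cycle deposits ε × PW = 0.32 × 31.9 = 10.208 mm.
Over 4 cycles: 4 × 10.208 = 40.8 mm.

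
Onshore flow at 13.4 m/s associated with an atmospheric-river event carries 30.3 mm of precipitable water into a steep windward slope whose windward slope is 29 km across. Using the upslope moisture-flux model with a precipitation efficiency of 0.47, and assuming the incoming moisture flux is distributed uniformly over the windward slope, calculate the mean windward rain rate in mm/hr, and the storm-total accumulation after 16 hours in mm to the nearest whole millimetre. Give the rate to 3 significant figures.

Incoming column moisture flux per unit ridge length: F = V × PW = 13.4 × 30.3 = 406.02 mm·m/s.
Spread over the 29 km slope with efficiency ε = 0.47: R = ε·F/W = 0.47 × 406.02 / 29000 m = 6.580e-03 mm/s.
R = 6.580e-03 × 3600 = 23.7 mm/hr.
Over 16 h: total = 23.7 × 16 = 379.2 ≈ 379 mm.

R ≈ 23.7 mm/hr; total ≈ 379 mm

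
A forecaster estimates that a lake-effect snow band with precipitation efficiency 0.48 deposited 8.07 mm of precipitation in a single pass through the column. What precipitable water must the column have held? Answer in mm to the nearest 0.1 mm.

PW ≈ 16.8 mm

PW = precipitation / ε = 8.07 / 0.48 = 16.8 mm.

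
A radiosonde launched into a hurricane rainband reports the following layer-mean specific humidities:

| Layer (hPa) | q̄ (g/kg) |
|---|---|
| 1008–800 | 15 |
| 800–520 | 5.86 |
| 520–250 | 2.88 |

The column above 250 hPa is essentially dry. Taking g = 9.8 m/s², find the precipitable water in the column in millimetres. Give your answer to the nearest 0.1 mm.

PW ≈ 56.5 mm

Precipitable water is the column-integrated vapour mass per unit area: PW = (1/g) Σ q̄ Δp, with q in kg/kg and Δp in Pa (1 kg/m² of water = 1 mm).
Layer 1008–800 hPa: Δp = 208 hPa = 20800 Pa, q̄ = 0.015 kg/kg → 0.015 × 20800 / 9.8 = 31.84 mm
Layer 800–520 hPa: Δp = 280 hPa = 28000 Pa, q̄ = 0.00586 kg/kg → 0.00586 × 28000 / 9.8 = 16.74 mm
Layer 520–250 hPa: Δp = 270 hPa = 27000 Pa, q̄ = 0.00288 kg/kg → 0.00288 × 27000 / 9.8 = 7.93 mm
PW = 31.84 + 16.74 + 7.93 = 56.51 ≈ 56.5 mm.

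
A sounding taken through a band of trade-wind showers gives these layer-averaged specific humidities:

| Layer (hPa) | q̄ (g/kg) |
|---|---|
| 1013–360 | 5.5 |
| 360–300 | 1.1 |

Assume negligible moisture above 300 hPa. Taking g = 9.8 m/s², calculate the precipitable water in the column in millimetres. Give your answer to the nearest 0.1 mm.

Precipitable water is the column-integrated vapour mass per unit area: PW = (1/g) Σ q̄ Δp, with q in kg/kg and Δp in Pa (1 kg/m² of water = 1 mm).
Layer 1013–360 hPa: Δp = 653 hPa = 65300 Pa, q̄ = 0.0055 kg/kg → 0.0055 × 65300 / 9.8 = 36.65 mm
Layer 360–300 hPa: Δp = 60 hPa = 6000 Pa, q̄ = 0.0011 kg/kg → 0.0011 × 6000 / 9.8 = 0.67 mm
PW = 36.65 + 0.67 = 37.32 ≈ 37.3 mm.

PW ≈ 37.3 mm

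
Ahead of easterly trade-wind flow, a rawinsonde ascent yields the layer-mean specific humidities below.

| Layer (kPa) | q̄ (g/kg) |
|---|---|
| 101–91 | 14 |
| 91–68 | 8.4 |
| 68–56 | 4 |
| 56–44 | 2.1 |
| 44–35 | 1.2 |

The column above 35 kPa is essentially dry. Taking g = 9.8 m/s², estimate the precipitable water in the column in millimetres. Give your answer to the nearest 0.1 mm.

PW ≈ 42.6 mm

Precipitable water is the column-integrated vapour mass per unit area: PW = (1/g) Σ q̄ Δp, with q in kg/kg and Δp in Pa (1 kg/m² of water = 1 mm).
Layer 101–91 kPa: Δp = 100 hPa = 10000 Pa, q̄ = 0.014 kg/kg → 0.014 × 10000 / 9.8 = 14.29 mm
Layer 91–68 kPa: Δp = 230 hPa = 23000 Pa, q̄ = 0.0084 kg/kg → 0.0084 × 23000 / 9.8 = 19.71 mm
Layer 68–56 kPa: Δp = 120 hPa = 12000 Pa, q̄ = 0.004 kg/kg → 0.004 × 12000 / 9.8 = 4.90 mm
Layer 56–44 kPa: Δp = 120 hPa = 12000 Pa, q̄ = 0.0021 kg/kg → 0.0021 × 12000 / 9.8 = 2.57 mm
Layer 44–35 kPa: Δp = 90 hPa = 9000 Pa, q̄ = 0.0012 kg/kg → 0.0012 × 9000 / 9.8 = 1.10 mm
PW = 14.29 + 19.71 + 4.90 + 2.57 + 1.10 = 42.57 ≈ 42.6 mm.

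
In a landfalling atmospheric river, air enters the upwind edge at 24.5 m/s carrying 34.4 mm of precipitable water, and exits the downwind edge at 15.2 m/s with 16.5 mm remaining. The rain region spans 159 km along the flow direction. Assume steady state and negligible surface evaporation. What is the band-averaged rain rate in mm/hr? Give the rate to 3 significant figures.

Column moisture flux per unit crosswind length is F = V × PW.
Inflow: F_in = 24.5 × 34.4 = 842.8 mm·m/s
Outflow: F_out = 15.2 × 16.5 = 250.8 mm·m/s
Steady-state rate R = (F_in − F_out)/L = (842.8 − 250.8) / 159000 m = 3.723e-03 mm/s.
R = 3.723e-03 × 3600 = 13.4 mm/hr.

R ≈ 13.4 mm/hr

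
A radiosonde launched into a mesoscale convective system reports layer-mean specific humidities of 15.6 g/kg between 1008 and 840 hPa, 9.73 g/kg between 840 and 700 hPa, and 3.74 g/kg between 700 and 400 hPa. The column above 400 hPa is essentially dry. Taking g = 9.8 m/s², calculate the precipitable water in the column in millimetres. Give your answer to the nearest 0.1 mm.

Precipitable water is the column-integrated vapour mass per unit area: PW = (1/g) Σ q̄ Δp, with q in kg/kg and Δp in Pa (1 kg/m² of water = 1 mm).
Layer 1008–840 hPa: Δp = 168 hPa = 16800 Pa, q̄ = 0.0156 kg/kg → 0.0156 × 16800 / 9.8 = 26.74 mm
Layer 840–700 hPa: Δp = 140 hPa = 14000 Pa, q̄ = 0.00973 kg/kg → 0.00973 × 14000 / 9.8 = 13.90 mm
Layer 700–400 hPa: Δp = 300 hPa = 30000 Pa, q̄ = 0.00374 kg/kg → 0.00374 × 30000 / 9.8 = 11.45 mm
PW = 26.74 + 13.90 + 11.45 = 52.09 ≈ 52.1 mm.

PW ≈ 52.1 mm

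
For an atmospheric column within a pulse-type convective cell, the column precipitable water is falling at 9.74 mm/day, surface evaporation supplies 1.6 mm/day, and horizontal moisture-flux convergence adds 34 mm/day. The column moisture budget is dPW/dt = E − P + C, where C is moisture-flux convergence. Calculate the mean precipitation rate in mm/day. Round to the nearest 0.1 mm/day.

dPW/dt = -9.74 mm/day.
P = E + C − dPW/dt = 1.6 + (34) − (-9.74) = 45.3 mm/day.

P ≈ 45.3 mm/day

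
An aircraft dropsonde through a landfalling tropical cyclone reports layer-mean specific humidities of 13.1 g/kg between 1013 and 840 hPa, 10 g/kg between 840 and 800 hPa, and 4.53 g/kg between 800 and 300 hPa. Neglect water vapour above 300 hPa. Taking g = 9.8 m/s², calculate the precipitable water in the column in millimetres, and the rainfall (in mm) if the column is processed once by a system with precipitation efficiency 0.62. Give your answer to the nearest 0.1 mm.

Precipitable water is the column-integrated vapour mass per unit area: PW = (1/g) Σ q̄ Δp, with q in kg/kg and Δp in Pa (1 kg/m² of water = 1 mm).
Layer 1013–840 hPa: Δp = 173 hPa = 17300 Pa, q̄ = 0.0131 kg/kg → 0.0131 × 17300 / 9.8 = 23.13 mm
Layer 840–800 hPa: Δp = 40 hPa = 4000 Pa, q̄ = 0.01 kg/kg → 0.01 × 4000 / 9.8 = 4.08 mm
Layer 800–300 hPa: Δp = 500 hPa = 50000 Pa, q̄ = 0.00453 kg/kg → 0.00453 × 50000 / 9.8 = 23.11 mm
PW = 23.13 + 4.08 + 23.11 = 50.32 ≈ 50.3 mm.
Rainfall = ε × PW = 0.62 × 50.3 = 31.2 mm.

PW ≈ 50.3 mm; rainfall ≈ 31.2 mm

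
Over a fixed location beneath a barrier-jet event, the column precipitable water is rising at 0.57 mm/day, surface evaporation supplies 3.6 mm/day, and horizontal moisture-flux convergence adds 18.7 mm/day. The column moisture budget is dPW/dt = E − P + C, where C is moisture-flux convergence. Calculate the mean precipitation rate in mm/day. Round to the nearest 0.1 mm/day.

dPW/dt = +0.57 mm/day.
P = E + C − dPW/dt = 3.6 + (18.7) − (+0.57) = 21.7 mm/day.

P ≈ 21.7 mm/day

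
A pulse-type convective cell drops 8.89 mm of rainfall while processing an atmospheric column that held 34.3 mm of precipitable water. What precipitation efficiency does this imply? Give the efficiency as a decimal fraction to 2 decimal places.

ε = rainfall / PW = 8.89 / 34.3 = 0.26.

ε ≈ 0.26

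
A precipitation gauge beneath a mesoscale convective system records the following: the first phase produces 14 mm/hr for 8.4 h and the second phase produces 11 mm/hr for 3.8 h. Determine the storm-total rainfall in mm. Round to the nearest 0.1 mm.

total ≈ 159.4 mm

Total = Σ Rᵢ Δtᵢ = 14 × 8.4 + 11 × 3.8
      = 117.6 + 41.8 = 159.4 mm.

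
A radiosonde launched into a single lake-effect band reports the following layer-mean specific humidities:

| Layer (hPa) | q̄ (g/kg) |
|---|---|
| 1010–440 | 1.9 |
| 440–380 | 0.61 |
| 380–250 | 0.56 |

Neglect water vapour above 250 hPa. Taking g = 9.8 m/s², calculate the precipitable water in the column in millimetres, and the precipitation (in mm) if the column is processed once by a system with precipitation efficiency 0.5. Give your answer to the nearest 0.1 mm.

Precipitable water is the column-integrated vapour mass per unit area: PW = (1/g) Σ q̄ Δp, with q in kg/kg and Δp in Pa (1 kg/m² of water = 1 mm).
Layer 1010–440 hPa: Δp = 570 hPa = 57000 Pa, q̄ = 0.0019 kg/kg → 0.0019 × 57000 / 9.8 = 11.05 mm
Layer 440–380 hPa: Δp = 60 hPa = 6000 Pa, q̄ = 0.00061 kg/kg → 0.00061 × 6000 / 9.8 = 0.37 mm
Layer 380–250 hPa: Δp = 130 hPa = 13000 Pa, q̄ = 0.00056 kg/kg → 0.00056 × 13000 / 9.8 = 0.74 mm
PW = 11.05 + 0.37 + 0.74 = 12.16 ≈ 12.2 mm.
Precipitation = ε × PW = 0.5 × 12.2 = 6.1 mm.

PW ≈ 12.2 mm; precipitation ≈ 6.1 mm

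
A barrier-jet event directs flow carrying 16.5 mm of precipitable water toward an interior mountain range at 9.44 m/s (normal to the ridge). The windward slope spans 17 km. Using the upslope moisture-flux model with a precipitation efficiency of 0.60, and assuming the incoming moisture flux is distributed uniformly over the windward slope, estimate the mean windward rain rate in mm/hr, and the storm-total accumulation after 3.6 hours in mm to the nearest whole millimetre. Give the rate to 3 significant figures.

Incoming column moisture flux per unit ridge length: F = V × PW = 9.44 × 16.5 = 155.76 mm·m/s.
Spread over the 17 km slope with efficiency ε = 0.60: R = ε·F/W = 0.60 × 155.76 / 17000 m = 5.497e-03 mm/s.
R = 5.497e-03 × 3600 = 19.8 mm/hr.
Over 3.6 h: total = 19.8 × 3.6 = 71.28 ≈ 71 mm.

R ≈ 19.8 mm/hr; total ≈ 71 mm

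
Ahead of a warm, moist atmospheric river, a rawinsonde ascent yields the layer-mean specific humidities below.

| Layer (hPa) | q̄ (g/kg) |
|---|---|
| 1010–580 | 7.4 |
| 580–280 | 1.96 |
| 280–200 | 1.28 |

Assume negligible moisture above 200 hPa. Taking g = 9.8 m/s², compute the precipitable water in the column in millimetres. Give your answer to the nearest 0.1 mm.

Precipitable water is the column-integrated vapour mass per unit area: PW = (1/g) Σ q̄ Δp, with q in kg/kg and Δp in Pa (1 kg/m² of water = 1 mm).
Layer 1010–580 hPa: Δp = 430 hPa = 43000 Pa, q̄ = 0.0074 kg/kg → 0.0074 × 43000 / 9.8 = 32.47 mm
Layer 580–280 hPa: Δp = 300 hPa = 30000 Pa, q̄ = 0.00196 kg/kg → 0.00196 × 30000 / 9.8 = 6.00 mm
Layer 280–200 hPa: Δp = 80 hPa = 8000 Pa, q̄ = 0.00128 kg/kg → 0.00128 × 8000 / 9.8 = 1.04 mm
PW = 32.47 + 6.00 + 1.04 = 39.51 ≈ 39.5 mm.

PW ≈ 39.5 mm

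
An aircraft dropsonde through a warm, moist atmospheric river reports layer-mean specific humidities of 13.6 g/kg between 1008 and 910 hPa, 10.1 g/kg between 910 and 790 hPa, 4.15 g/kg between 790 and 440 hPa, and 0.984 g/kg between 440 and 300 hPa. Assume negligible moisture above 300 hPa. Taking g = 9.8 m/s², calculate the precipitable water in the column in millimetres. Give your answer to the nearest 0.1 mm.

Precipitable water is the column-integrated vapour mass per unit area: PW = (1/g) Σ q̄ Δp, with q in kg/kg and Δp in Pa (1 kg/m² of water = 1 mm).
Layer 1008–910 hPa: Δp = 98 hPa = 9800 Pa, q̄ = 0.0136 kg/kg → 0.0136 × 9800 / 9.8 = 13.60 mm
Layer 910–790 hPa: Δp = 120 hPa = 12000 Pa, q̄ = 0.0101 kg/kg → 0.0101 × 12000 / 9.8 = 12.37 mm
Layer 790–440 hPa: Δp = 350 hPa = 35000 Pa, q̄ = 0.00415 kg/kg → 0.00415 × 35000 / 9.8 = 14.82 mm
Layer 440–300 hPa: Δp = 140 hPa = 14000 Pa, q̄ = 0.000984 kg/kg → 0.000984 × 14000 / 9.8 = 1.41 mm
PW = 13.60 + 12.37 + 14.82 + 1.41 = 42.20 ≈ 42.2 mm.

PW ≈ 42.2 mm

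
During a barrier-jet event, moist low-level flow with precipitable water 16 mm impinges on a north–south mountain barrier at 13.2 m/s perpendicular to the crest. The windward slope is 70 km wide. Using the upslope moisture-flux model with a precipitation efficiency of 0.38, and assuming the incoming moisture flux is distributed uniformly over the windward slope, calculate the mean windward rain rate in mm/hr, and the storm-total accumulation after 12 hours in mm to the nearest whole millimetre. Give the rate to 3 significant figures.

R ≈ 4.13 mm/hr; total ≈ 50 mm

Incoming column moisture flux per unit ridge length: F = V × PW = 13.2 × 16 = 211.2 mm·m/s.
Spread over the 70 km slope with efficiency ε = 0.38: R = ε·F/W = 0.38 × 211.2 / 70000 m = 1.147e-03 mm/s.
R = 1.147e-03 × 3600 = 4.13 mm/hr.
Over 12 h: total = 4.13 × 12 = 49.56 ≈ 50 mm.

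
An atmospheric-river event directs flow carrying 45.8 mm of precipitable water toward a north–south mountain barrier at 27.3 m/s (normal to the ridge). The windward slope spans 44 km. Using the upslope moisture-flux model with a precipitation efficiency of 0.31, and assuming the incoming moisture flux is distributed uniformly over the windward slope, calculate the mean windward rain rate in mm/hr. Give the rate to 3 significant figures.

Incoming column moisture flux per unit ridge length: F = V × PW = 27.3 × 45.8 = 1250.34 mm·m/s.
Spread over the 44 km slope with efficiency ε = 0.31: R = ε·F/W = 0.31 × 1250.34 / 44000 m = 8.809e-03 mm/s.
R = 8.809e-03 × 3600 = 31.7 mm/hr.

R ≈ 31.7 mm/hr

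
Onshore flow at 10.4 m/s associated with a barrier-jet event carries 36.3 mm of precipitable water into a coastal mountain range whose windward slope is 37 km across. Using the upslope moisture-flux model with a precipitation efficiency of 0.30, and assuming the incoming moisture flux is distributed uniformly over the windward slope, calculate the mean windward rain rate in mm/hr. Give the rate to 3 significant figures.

R ≈ 11.0 mm/hr

Incoming column moisture flux per unit ridge length: F = V × PW = 10.4 × 36.3 = 377.52 mm·m/s.
Spread over the 37 km slope with efficiency ε = 0.30: R = ε·F/W = 0.30 × 377.52 / 37000 m = 3.061e-03 mm/s.
R = 3.061e-03 × 3600 = 11.0 mm/hr.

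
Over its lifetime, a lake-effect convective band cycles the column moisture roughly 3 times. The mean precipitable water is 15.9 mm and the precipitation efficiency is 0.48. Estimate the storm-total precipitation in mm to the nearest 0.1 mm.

Each cycle deposits ε × PW = 0.48 × 15.9 = 7.632 mm.
Over 3 cycles: 3 × 7.632 = 22.9 mm.

precipitation ≈ 22.9 mm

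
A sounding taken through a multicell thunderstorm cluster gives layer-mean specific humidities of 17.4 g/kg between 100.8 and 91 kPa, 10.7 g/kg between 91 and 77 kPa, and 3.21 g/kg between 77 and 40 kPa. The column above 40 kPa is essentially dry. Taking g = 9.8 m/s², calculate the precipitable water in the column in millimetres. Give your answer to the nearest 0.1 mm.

PW ≈ 44.8 mm

Precipitable water is the column-integrated vapour mass per unit area: PW = (1/g) Σ q̄ Δp, with q in kg/kg and Δp in Pa (1 kg/m² of water = 1 mm).
Layer 100.8–91 kPa: Δp = 98 hPa = 9800 Pa, q̄ = 0.0174 kg/kg → 0.0174 × 9800 / 9.8 = 17.40 mm
Layer 91–77 kPa: Δp = 140 hPa = 14000 Pa, q̄ = 0.0107 kg/kg → 0.0107 × 14000 / 9.8 = 15.29 mm
Layer 77–40 kPa: Δp = 370 hPa = 37000 Pa, q̄ = 0.00321 kg/kg → 0.00321 × 37000 / 9.8 = 12.12 mm
PW = 17.40 + 15.29 + 12.12 = 44.81 ≈ 44.8 mm.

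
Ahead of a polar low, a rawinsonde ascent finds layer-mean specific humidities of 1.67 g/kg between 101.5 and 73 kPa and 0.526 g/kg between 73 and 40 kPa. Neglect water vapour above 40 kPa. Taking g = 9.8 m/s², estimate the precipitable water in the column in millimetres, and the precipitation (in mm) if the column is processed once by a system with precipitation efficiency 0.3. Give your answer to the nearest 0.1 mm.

Precipitable water is the column-integrated vapour mass per unit area: PW = (1/g) Σ q̄ Δp, with q in kg/kg and Δp in Pa (1 kg/m² of water = 1 mm).
Layer 101.5–73 kPa: Δp = 285 hPa = 28500 Pa, q̄ = 0.00167 kg/kg → 0.00167 × 28500 / 9.8 = 4.86 mm
Layer 73–40 kPa: Δp = 330 hPa = 33000 Pa, q̄ = 0.000526 kg/kg → 0.000526 × 33000 / 9.8 = 1.77 mm
PW = 4.86 + 1.77 = 6.63 ≈ 6.6 mm.
Precipitation = ε × PW = 0.3 × 6.6 = 2.0 mm.

PW ≈ 6.6 mm; precipitation ≈ 2.0 mm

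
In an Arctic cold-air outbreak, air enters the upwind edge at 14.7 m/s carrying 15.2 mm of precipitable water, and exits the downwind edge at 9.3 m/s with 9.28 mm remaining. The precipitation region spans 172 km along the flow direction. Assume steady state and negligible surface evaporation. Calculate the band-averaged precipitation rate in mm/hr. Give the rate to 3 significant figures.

R ≈ 2.87 mm/hr

Column moisture flux per unit crosswind length is F = V × PW.
Inflow: F_in = 14.7 × 15.2 = 223.44 mm·m/s
Outflow: F_out = 9.3 × 9.28 = 86.304 mm·m/s
Steady-state rate R = (F_in − F_out)/L = (223.44 − 86.304) / 172000 m = 7.973e-04 mm/s.
R = 7.973e-04 × 3600 = 2.87 mm/hr.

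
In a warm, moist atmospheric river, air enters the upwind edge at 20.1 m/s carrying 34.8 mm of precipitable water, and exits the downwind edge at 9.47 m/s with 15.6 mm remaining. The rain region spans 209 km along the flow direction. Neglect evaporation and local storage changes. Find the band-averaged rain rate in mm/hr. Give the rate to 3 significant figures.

Column moisture flux per unit crosswind length is F = V × PW.
Inflow: F_in = 20.1 × 34.8 = 699.48 mm·m/s
Outflow: F_out = 9.47 × 15.6 = 147.732 mm·m/s
Steady-state rate R = (F_in − F_out)/L = (699.48 − 147.732) / 209000 m = 2.640e-03 mm/s.
R = 2.640e-03 × 3600 = 9.50 mm/hr.

R ≈ 9.50 mm/hr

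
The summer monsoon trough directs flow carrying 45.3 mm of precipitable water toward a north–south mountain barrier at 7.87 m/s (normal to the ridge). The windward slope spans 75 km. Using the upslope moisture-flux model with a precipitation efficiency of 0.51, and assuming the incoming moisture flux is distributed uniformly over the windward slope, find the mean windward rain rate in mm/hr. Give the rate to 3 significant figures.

Incoming column moisture flux per unit ridge length: F = V × PW = 7.87 × 45.3 = 356.511 mm·m/s.
Spread over the 75 km slope with efficiency ε = 0.51: R = ε·F/W = 0.51 × 356.511 / 75000 m = 2.424e-03 mm/s.
R = 2.424e-03 × 3600 = 8.73 mm/hr.

R ≈ 8.73 mm/hr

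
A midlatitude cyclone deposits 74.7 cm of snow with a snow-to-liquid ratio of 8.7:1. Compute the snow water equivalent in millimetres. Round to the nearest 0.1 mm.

SWE = snow depth / ratio = 74.7 cm / 8.7 = 8.586 cm = 85.9 mm.

SWE ≈ 85.9 mm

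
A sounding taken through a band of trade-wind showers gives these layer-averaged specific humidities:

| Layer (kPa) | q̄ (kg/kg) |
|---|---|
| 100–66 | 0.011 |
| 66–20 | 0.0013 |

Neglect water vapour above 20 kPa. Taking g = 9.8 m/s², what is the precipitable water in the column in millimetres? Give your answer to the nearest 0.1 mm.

Precipitable water is the column-integrated vapour mass per unit area: PW = (1/g) Σ q̄ Δp, with q in kg/kg and Δp in Pa (1 kg/m² of water = 1 mm).
Layer 100–66 kPa: Δp = 340 hPa = 34000 Pa, q̄ = 0.011 kg/kg → 0.011 × 34000 / 9.8 = 38.16 mm
Layer 66–20 kPa: Δp = 460 hPa = 46000 Pa, q̄ = 0.0013 kg/kg → 0.0013 × 46000 / 9.8 = 6.10 mm
PW = 38.16 + 6.10 = 44.26 ≈ 44.3 mm.

PW ≈ 44.3 mm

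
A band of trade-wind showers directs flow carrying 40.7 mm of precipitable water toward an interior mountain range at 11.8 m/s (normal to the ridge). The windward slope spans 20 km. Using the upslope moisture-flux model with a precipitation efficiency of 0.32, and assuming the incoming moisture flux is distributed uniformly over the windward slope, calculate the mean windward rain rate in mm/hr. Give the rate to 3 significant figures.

R ≈ 27.7 mm/hr

Incoming column moisture flux per unit ridge length: F = V × PW = 11.8 × 40.7 = 480.26 mm·m/s.
Spread over the 20 km slope with efficiency ε = 0.32: R = ε·F/W = 0.32 × 480.26 / 20000 m = 7.684e-03 mm/s.
R = 7.684e-03 × 3600 = 27.7 mm/hr.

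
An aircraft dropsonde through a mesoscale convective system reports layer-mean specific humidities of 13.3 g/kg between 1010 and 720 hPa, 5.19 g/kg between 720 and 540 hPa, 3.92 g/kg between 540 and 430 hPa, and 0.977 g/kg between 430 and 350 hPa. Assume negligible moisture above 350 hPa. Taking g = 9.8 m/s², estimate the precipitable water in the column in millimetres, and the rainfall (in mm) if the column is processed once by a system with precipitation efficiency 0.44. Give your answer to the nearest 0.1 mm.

Precipitable water is the column-integrated vapour mass per unit area: PW = (1/g) Σ q̄ Δp, with q in kg/kg and Δp in Pa (1 kg/m² of water = 1 mm).
Layer 1010–720 hPa: Δp = 290 hPa = 29000 Pa, q̄ = 0.0133 kg/kg → 0.0133 × 29000 / 9.8 = 39.36 mm
Layer 720–540 hPa: Δp = 180 hPa = 18000 Pa, q̄ = 0.00519 kg/kg → 0.00519 × 18000 / 9.8 = 9.53 mm
Layer 540–430 hPa: Δp = 110 hPa = 11000 Pa, q̄ = 0.00392 kg/kg → 0.00392 × 11000 / 9.8 = 4.40 mm
Layer 430–350 hPa: Δp = 80 hPa = 8000 Pa, q̄ = 0.000977 kg/kg → 0.000977 × 8000 / 9.8 = 0.80 mm
PW = 39.36 + 9.53 + 4.40 + 0.80 = 54.09 ≈ 54.1 mm.
Rainfall = ε × PW = 0.44 × 54.1 = 23.8 mm.

PW ≈ 54.1 mm; rainfall ≈ 23.8 mm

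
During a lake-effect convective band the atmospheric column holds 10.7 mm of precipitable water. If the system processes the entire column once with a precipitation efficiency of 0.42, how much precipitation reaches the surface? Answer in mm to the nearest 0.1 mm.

precipitation ≈ 4.5 mm

Precipitation = ε × PW = 0.42 × 10.7 = 4.5 mm.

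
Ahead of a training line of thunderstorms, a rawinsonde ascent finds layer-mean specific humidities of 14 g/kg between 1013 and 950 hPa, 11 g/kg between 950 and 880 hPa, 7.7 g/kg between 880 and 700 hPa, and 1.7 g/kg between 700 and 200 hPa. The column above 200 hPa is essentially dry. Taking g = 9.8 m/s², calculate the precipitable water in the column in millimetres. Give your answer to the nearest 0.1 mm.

Precipitable water is the column-integrated vapour mass per unit area: PW = (1/g) Σ q̄ Δp, with q in kg/kg and Δp in Pa (1 kg/m² of water = 1 mm).
Layer 1013–950 hPa: Δp = 63 hPa = 6300 Pa, q̄ = 0.014 kg/kg → 0.014 × 6300 / 9.8 = 9.00 mm
Layer 950–880 hPa: Δp = 70 hPa = 7000 Pa, q̄ = 0.011 kg/kg → 0.011 × 7000 / 9.8 = 7.86 mm
Layer 880–700 hPa: Δp = 180 hPa = 18000 Pa, q̄ = 0.0077 kg/kg → 0.0077 × 18000 / 9.8 = 14.14 mm
Layer 700–200 hPa: Δp = 500 hPa = 50000 Pa, q̄ = 0.0017 kg/kg → 0.0017 × 50000 / 9.8 = 8.67 mm
PW = 9.00 + 7.86 + 14.14 + 8.67 = 39.67 ≈ 39.7 mm.

PW ≈ 39.7 mm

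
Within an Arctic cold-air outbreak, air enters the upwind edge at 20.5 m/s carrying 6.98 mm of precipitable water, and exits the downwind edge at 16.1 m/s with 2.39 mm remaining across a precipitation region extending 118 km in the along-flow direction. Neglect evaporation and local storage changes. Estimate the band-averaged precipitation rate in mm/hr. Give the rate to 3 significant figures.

R ≈ 3.19 mm/hr

Column moisture flux per unit crosswind length is F = V × PW.
Inflow: F_in = 20.5 × 6.98 = 143.09 mm·m/s
Outflow: F_out = 16.1 × 2.39 = 38.479 mm·m/s
Steady-state rate R = (F_in − F_out)/L = (143.09 − 38.479) / 118000 m = 8.865e-04 mm/s.
R = 8.865e-04 × 3600 = 3.19 mm/hr.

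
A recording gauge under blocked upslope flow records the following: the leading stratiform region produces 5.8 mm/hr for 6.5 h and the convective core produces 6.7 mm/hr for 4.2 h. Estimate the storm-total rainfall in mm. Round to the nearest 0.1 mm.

Total = Σ Rᵢ Δtᵢ = 5.8 × 6.5 + 6.7 × 4.2
      = 37.7 + 28.14 = 65.8 mm.

total ≈ 65.8 mm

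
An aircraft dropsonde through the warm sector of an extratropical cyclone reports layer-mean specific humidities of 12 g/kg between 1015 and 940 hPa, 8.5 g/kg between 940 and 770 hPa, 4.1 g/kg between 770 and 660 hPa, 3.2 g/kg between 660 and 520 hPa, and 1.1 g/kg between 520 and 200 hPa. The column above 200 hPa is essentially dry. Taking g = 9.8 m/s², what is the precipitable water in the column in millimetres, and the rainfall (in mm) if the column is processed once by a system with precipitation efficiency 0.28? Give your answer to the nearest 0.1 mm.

Precipitable water is the column-integrated vapour mass per unit area: PW = (1/g) Σ q̄ Δp, with q in kg/kg and Δp in Pa (1 kg/m² of water = 1 mm).
Layer 1015–940 hPa: Δp = 75 hPa = 7500 Pa, q̄ = 0.012 kg/kg → 0.012 × 7500 / 9.8 = 9.18 mm
Layer 940–770 hPa: Δp = 170 hPa = 17000 Pa, q̄ = 0.0085 kg/kg → 0.0085 × 17000 / 9.8 = 14.74 mm
Layer 770–660 hPa: Δp = 110 hPa = 11000 Pa, q̄ = 0.0041 kg/kg → 0.0041 × 11000 / 9.8 = 4.60 mm
Layer 660–520 hPa: Δp = 140 hPa = 14000 Pa, q̄ = 0.0032 kg/kg → 0.0032 × 14000 / 9.8 = 4.57 mm
Layer 520–200 hPa: Δp = 320 hPa = 32000 Pa, q̄ = 0.0011 kg/kg → 0.0011 × 32000 / 9.8 = 3.59 mm
PW = 9.18 + 14.74 + 4.60 + 4.57 + 3.59 = 36.68 ≈ 36.7 mm.
Rainfall = ε × PW = 0.28 × 36.7 = 10.3 mm.

PW ≈ 36.7 mm; rainfall ≈ 10.3 mm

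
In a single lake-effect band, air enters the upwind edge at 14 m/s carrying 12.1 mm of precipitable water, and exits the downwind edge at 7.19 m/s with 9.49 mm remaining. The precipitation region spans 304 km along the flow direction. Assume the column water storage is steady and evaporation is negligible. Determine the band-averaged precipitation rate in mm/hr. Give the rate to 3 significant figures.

Column moisture flux per unit crosswind length is F = V × PW.
Inflow: F_in = 14 × 12.1 = 169.4 mm·m/s
Outflow: F_out = 7.19 × 9.49 = 68.2331 mm·m/s
Steady-state rate R = (F_in − F_out)/L = (169.4 − 68.2331) / 304000 m = 3.328e-04 mm/s.
R = 3.328e-04 × 3600 = 1.20 mm/hr.

R ≈ 1.20 mm/hr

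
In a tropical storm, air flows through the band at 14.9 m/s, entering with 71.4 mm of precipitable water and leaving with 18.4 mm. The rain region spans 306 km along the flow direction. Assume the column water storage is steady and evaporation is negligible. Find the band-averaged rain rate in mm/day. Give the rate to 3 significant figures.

R ≈ 223 mm/day

Column moisture flux per unit crosswind length is F = V × PW.
Inflow: F_in = 14.9 × 71.4 = 1063.86 mm·m/s
Outflow: F_out = 14.9 × 18.4 = 274.16 mm·m/s
Steady-state rate R = (F_in − F_out)/L = (1063.86 − 274.16) / 306000 m = 2.581e-03 mm/s.
R = 2.581e-03 × 3600 × 24 = 223 mm/day.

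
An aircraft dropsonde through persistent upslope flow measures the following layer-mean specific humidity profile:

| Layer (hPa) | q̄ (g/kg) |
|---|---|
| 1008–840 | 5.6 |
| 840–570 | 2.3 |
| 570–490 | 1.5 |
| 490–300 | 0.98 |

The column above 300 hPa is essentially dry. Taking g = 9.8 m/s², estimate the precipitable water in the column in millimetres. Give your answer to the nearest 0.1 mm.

Precipitable water is the column-integrated vapour mass per unit area: PW = (1/g) Σ q̄ Δp, with q in kg/kg and Δp in Pa (1 kg/m² of water = 1 mm).
Layer 1008–840 hPa: Δp = 168 hPa = 16800 Pa, q̄ = 0.0056 kg/kg → 0.0056 × 16800 / 9.8 = 9.60 mm
Layer 840–570 hPa: Δp = 270 hPa = 27000 Pa, q̄ = 0.0023 kg/kg → 0.0023 × 27000 / 9.8 = 6.34 mm
Layer 570–490 hPa: Δp = 80 hPa = 8000 Pa, q̄ = 0.0015 kg/kg → 0.0015 × 8000 / 9.8 = 1.22 mm
Layer 490–300 hPa: Δp = 190 hPa = 19000 Pa, q̄ = 0.00098 kg/kg → 0.00098 × 19000 / 9.8 = 1.90 mm
PW = 9.60 + 6.34 + 1.22 + 1.90 = 19.06 ≈ 19.1 mm.

PW ≈ 19.1 mm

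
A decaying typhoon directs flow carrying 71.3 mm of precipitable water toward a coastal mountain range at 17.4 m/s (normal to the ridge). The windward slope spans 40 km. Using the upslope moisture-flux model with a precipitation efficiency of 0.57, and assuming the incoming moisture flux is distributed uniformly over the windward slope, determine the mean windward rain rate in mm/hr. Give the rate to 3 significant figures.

Incoming column moisture flux per unit ridge length: F = V × PW = 17.4 × 71.3 = 1240.62 mm·m/s.
Spread over the 40 km slope with efficiency ε = 0.57: R = ε·F/W = 0.57 × 1240.62 / 40000 m = 1.768e-02 mm/s.
R = 1.768e-02 × 3600 = 63.6 mm/hr.

R ≈ 63.6 mm/hr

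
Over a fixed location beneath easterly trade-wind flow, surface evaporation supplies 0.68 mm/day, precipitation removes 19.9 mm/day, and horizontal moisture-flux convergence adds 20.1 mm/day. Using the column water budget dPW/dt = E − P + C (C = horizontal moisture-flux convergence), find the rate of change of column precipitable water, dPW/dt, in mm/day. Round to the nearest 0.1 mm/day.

dPW/dt = E − P + C = 0.68 − 19.9 + (20.1) = 0.9 mm/day.

dPW/dt ≈ 0.9 mm/day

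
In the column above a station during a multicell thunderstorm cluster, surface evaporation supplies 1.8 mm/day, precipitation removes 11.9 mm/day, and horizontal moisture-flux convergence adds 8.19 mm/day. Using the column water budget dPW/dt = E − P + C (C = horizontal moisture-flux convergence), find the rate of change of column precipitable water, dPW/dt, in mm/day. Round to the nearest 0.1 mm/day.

dPW/dt = E − P + C = 1.8 − 11.9 + (8.19) = -1.9 mm/day.

dPW/dt ≈ -1.9 mm/day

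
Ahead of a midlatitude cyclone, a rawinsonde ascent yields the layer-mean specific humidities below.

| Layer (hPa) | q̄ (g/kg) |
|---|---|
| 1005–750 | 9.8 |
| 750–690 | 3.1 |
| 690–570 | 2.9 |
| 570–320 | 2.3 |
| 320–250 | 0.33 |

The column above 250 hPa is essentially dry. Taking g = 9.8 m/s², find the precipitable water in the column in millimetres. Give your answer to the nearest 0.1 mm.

Precipitable water is the column-integrated vapour mass per unit area: PW = (1/g) Σ q̄ Δp, with q in kg/kg and Δp in Pa (1 kg/m² of water = 1 mm).
Layer 1005–750 hPa: Δp = 255 hPa = 25500 Pa, q̄ = 0.0098 kg/kg → 0.0098 × 25500 / 9.8 = 25.50 mm
Layer 750–690 hPa: Δp = 60 hPa = 6000 Pa, q̄ = 0.0031 kg/kg → 0.0031 × 6000 / 9.8 = 1.90 mm
Layer 690–570 hPa: Δp = 120 hPa = 12000 Pa, q̄ = 0.0029 kg/kg → 0.0029 × 12000 / 9.8 = 3.55 mm
Layer 570–320 hPa: Δp = 250 hPa = 25000 Pa, q̄ = 0.0023 kg/kg → 0.0023 × 25000 / 9.8 = 5.87 mm
Layer 320–250 hPa: Δp = 70 hPa = 7000 Pa, q̄ = 0.00033 kg/kg → 0.00033 × 7000 / 9.8 = 0.24 mm
PW = 25.50 + 1.90 + 3.55 + 5.87 + 0.24 = 37.06 ≈ 37.1 mm.

PW ≈ 37.1 mm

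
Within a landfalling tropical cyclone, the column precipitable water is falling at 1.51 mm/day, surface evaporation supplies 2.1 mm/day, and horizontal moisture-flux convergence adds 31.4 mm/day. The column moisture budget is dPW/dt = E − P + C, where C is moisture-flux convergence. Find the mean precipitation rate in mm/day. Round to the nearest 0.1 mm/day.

P ≈ 35.0 mm/day

dPW/dt = -1.51 mm/day.
P = E + C − dPW/dt = 2.1 + (31.4) − (-1.51) = 35.0 mm/day.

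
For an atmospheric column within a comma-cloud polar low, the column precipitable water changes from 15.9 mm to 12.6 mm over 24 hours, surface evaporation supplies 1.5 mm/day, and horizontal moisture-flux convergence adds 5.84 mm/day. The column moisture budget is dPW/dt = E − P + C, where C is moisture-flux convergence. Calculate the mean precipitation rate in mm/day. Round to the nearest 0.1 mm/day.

dPW/dt = (12.6 − 15.9) mm / (24/24 day) = -3.300 mm/day.
P = E + C − dPW/dt = 1.5 + (5.84) − (-3.300) = 10.6 mm/day.

P ≈ 10.6 mm/day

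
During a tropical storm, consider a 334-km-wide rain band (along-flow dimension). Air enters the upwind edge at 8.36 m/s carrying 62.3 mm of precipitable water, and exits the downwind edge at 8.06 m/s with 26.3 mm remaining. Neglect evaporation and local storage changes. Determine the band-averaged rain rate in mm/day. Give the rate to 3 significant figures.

R ≈ 79.9 mm/day

Column moisture flux per unit crosswind length is F = V × PW.
Inflow: F_in = 8.36 × 62.3 = 520.828 mm·m/s
Outflow: F_out = 8.06 × 26.3 = 211.978 mm·m/s
Steady-state rate R = (F_in − F_out)/L = (520.828 − 211.978) / 334000 m = 9.247e-04 mm/s.
R = 9.247e-04 × 3600 × 24 = 79.9 mm/day.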